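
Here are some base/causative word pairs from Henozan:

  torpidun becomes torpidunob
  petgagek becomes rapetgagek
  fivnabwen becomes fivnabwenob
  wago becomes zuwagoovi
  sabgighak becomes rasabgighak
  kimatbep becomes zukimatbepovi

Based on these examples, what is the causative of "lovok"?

"lovok" ends in -k. The stems ending in -k (sabgighak → rasabgighak, petgagek → rapetgagek) add the prefix ra-.
So lovok → ralovok.

ralovok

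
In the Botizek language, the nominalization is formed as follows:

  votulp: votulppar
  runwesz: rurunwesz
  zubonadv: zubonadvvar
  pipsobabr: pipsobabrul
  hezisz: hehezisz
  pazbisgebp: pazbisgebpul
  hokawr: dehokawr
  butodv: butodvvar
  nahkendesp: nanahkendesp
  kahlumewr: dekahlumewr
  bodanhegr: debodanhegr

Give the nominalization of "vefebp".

kahlumewr and pipsobabr both end in -r yet inflect differently (dekahlumewr, pipsobabrul), so the final letter is not what conditions the rule; the second-to-last letter is.
"vefebp" has second-to-last letter 'b'. The stems whose second-to-last letter is 'b' (pipsobabr → pipsobabrul, pazbisgebp → pazbisgebpul) add -ul.
So vefebp → vefebpul.

vefebpul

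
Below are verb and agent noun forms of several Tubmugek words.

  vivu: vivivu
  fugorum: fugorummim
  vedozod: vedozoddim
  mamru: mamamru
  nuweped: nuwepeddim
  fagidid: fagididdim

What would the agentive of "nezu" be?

nenezu

"nezu" ends in -u. The stems ending in -u (vivu → vivivu, mamru → mamamru) repeat the first consonant+vowel as a prefix.
So nezu → nenezu.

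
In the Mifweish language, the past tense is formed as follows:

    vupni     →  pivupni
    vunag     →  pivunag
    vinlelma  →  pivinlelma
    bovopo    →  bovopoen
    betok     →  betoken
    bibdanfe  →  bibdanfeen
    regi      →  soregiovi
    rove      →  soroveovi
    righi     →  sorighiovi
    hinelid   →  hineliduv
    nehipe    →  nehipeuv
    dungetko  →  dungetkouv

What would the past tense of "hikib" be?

vupni and regi both end in -i yet inflect differently (pivupni, soregiovi), so the final letter is not what conditions the rule; the first letter is.
"hikib" begins with h-. The one such stem in the data (hinelid → hineliduv) adds -uv, so the same rule applies.
The other patterns: stems beginning with v- add the prefix pi-; stems beginning with b- add -en; stems beginning with r- add so- … -ovi around the stem.
So hikib → hikibuv.

hikibuv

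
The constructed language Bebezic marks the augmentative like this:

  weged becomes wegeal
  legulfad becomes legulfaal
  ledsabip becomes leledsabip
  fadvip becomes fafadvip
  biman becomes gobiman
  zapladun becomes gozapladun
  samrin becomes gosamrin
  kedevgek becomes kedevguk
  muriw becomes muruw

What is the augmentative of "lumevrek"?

"lumevrek" ends in -k. The one such stem in the data (kedevgek → kedevguk) changes the last vowel to 'u' (as does muriw), so the same rule applies.
The other patterns: stems ending in -d drop the final letter and add -al; stems ending in -p repeat the first consonant+vowel as a prefix; stems ending in -n add the prefix go-.
So lumevrek → lumevruk.

lumevruk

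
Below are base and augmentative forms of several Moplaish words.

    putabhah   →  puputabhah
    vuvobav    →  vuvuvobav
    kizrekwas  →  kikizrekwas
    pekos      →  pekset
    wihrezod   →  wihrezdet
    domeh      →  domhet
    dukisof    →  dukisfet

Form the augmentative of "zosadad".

zozosadad

"zosadad" has last vowel 'a'. The stems whose last vowel is 'a' (putabhah → puputabhah, vuvobav → vuvuvobav, kizrekwas → kikizrekwas) repeat the first consonant+vowel as a prefix.
The other pattern: stems whose last vowel is 'e' or 'o' delete the last vowel and add -et.
So zosadad → zozosadad.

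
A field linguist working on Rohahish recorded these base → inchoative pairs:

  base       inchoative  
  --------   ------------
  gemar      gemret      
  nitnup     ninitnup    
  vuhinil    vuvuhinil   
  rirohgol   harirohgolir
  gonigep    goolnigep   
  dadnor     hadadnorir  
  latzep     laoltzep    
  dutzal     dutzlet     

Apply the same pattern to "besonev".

beolsonev

gemar and dadnor both end in -r yet inflect differently (gemret, hadadnorir), so the final letter is not what conditions the rule; the last vowel is.
"besonev" has last vowel 'e'. The stems whose last vowel is 'e' (gonigep → goolnigep, latzep → laoltzep) insert -ol- after the first vowel.
The other patterns: stems whose last vowel is 'a' delete the last vowel and add -et; stems whose last vowel is 'o' add ha- … -ir around the stem; stems whose last vowel is 'i' or 'u' repeat the first consonant+vowel as a prefix.
So besonev → beolsonev.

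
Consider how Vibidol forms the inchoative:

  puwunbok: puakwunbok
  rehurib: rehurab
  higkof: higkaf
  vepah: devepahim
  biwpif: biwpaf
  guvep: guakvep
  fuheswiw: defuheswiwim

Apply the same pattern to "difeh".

dedifehim

puwunbok and higkof both have last vowel 'o' yet inflect differently (puakwunbok, higkaf), so the last vowel is not what conditions the rule; the final letter is.
"difeh" ends in -h. The one such stem in the data (vepah → devepahim) adds de- … -im around the stem, so the same rule applies.
So difeh → dedifehim.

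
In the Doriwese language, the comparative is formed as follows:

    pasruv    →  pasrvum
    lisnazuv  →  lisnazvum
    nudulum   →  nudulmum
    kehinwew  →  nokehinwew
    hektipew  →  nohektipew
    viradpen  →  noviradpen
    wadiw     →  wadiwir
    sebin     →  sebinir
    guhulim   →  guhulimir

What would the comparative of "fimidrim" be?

fimidrimir

"fimidrim" has last vowel 'i'. The stems whose last vowel is 'i' (wadiw → wadiwir, sebin → sebinir, guhulim → guhulimir) add -ir.
So fimidrim → fimidrimir.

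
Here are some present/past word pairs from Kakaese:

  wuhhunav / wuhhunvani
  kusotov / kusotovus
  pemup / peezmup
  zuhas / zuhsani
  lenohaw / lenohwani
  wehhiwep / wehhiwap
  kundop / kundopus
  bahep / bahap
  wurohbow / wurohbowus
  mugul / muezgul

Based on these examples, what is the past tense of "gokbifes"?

gokbifas

"gokbifes" has last vowel 'e'. The stems whose last vowel is 'e' (wehhiwep → wehhiwap, bahep → bahap) change the last vowel to 'a'.
The other patterns: stems whose last vowel is 'o' add -us; stems whose last vowel is 'a' delete the last vowel and add -ani; stems whose last vowel is 'u' insert -ez- after the first vowel.
So gokbifes → gokbifas.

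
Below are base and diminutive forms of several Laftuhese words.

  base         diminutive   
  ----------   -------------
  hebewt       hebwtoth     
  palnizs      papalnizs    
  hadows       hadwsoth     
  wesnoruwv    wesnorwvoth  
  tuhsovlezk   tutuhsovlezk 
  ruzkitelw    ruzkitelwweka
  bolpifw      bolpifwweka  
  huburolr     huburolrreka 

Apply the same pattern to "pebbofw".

palnizs and hadows both end in -s yet inflect differently (papalnizs, hadwsoth), so the final letter is not what conditions the rule; the second-to-last letter is.
"pebbofw" has second-to-last letter 'f'. The one such stem in the data (bolpifw → bolpifwweka) doubles the final consonant and adds -eka (as do ruzkitelw, huburolr), so the same rule applies.
So pebbofw → pebbofwweka.

pebbofwweka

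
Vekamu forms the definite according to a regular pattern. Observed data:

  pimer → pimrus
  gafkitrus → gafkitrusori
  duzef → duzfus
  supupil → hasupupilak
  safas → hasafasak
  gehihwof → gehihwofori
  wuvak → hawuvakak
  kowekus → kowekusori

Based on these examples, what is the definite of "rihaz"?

duzef and gehihwof both end in -f yet inflect differently (duzfus, gehihwofori), so the final letter is not what conditions the rule; the last vowel is.
"rihaz" has last vowel 'a'. The stems whose last vowel is 'a' (safas → hasafasak, wuvak → hawuvakak) add ha- … -ak around the stem.
So rihaz → harihazak.

harihazak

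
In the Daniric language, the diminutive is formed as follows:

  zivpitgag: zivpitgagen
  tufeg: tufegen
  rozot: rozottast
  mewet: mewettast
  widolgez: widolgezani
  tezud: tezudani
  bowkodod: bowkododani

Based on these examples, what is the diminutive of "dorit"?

dorittast

"dorit" ends in -t. The stems ending in -t (rozot → rozottast, mewet → mewettast) double the final consonant and add -ast.
The other patterns: stems ending in -g add -en; stems ending in -d or -z add -ani.
So dorit → dorittast.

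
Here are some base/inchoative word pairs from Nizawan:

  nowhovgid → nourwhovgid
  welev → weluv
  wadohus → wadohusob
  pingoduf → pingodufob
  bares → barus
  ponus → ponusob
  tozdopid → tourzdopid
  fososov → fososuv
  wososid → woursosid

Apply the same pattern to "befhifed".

befhifud

"befhifed" has last vowel 'e'. The stems whose last vowel is 'e' (bares → barus, welev → weluv) change the last vowel to 'u'.
The other patterns: stems whose last vowel is 'i' insert -ur- after the first vowel; stems whose last vowel is 'u' add -ob.
So befhifed → befhifud.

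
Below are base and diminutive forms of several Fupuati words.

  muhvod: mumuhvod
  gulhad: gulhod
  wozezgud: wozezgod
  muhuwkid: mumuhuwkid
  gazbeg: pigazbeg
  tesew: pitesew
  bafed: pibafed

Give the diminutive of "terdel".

muhvod and bafed both end in -d yet inflect differently (mumuhvod, pibafed), so the final letter is not what conditions the rule; the last vowel is.
"terdel" has last vowel 'e'. The stems whose last vowel is 'e' (tesew → pitesew, bafed → pibafed, gazbeg → pigazbeg) add the prefix pi-.
So terdel → piterdel.

piterdel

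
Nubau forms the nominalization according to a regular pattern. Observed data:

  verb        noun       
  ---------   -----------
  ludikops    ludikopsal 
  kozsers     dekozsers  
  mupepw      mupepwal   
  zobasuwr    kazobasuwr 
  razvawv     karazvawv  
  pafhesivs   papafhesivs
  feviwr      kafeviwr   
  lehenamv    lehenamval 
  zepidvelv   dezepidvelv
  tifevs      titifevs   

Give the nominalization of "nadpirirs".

"nadpirirs" has second-to-last letter 'r'. The one such stem in the data (kozsers → dekozsers) adds the prefix de-, so the same rule applies.
The other patterns: stems whose second-to-last letter is 'v' repeat the first consonant+vowel as a prefix; stems whose second-to-last letter is 'w' add the prefix ka-; stems whose second-to-last letter is 'm' or 'p' add -al.
So nadpirirs → denadpirirs.

denadpirirs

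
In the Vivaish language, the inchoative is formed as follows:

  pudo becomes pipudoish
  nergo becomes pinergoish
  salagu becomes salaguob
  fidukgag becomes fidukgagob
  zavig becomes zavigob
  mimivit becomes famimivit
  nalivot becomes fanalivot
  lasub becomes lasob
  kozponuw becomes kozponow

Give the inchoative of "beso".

zavig and mimivit both have last vowel 'i' yet inflect differently (zavigob, famimivit), so the last vowel is not what conditions the rule; the final letter is.
"beso" ends in -o. The stems ending in -o (pudo → pipudoish, nergo → pinergoish) add pi- … -ish around the stem.
The other patterns: stems ending in -g or -u add -ob; stems ending in -t add the prefix fa-; stems ending in -b or -w change the last vowel to 'o'.
So beso → pibesoish.

pibesoish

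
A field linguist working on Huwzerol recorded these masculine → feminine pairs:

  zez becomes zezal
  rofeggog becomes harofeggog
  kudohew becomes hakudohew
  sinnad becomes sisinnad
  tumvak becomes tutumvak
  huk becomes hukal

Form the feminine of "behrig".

bebehrig

huk and tumvak both end in -k yet inflect differently (hukal, tutumvak), so the final letter is not what conditions the rule; the number of vowels is.
"behrig" has 2 vowels. The stems with 2 vowels (sinnad → sisinnad, tumvak → tutumvak) repeat the first consonant+vowel as a prefix.
The other patterns: stems with 1 vowel add -al; stems with 3 vowels add the prefix ha-.
So behrig → bebehrig.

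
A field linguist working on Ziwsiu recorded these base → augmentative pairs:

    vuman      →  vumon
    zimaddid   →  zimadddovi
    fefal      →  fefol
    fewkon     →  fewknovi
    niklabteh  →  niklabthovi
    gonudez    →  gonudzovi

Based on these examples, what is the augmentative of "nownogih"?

"nownogih" has last vowel 'i'. The one such stem in the data (zimaddid → zimadddovi) deletes the last vowel and adds -ovi (as do gonudez, niklabteh), so the same rule applies.
So nownogih → nownoghovi.

nownoghovi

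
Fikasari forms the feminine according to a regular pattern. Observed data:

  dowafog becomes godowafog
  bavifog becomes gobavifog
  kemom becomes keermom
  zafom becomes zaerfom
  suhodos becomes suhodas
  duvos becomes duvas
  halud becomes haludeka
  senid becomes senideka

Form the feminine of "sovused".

sovusedeka

dowafog and kemom both have last vowel 'o' yet inflect differently (godowafog, keermom), so the last vowel is not what conditions the rule; the final letter is.
"sovused" ends in -d. The stems ending in -d (halud → haludeka, senid → senideka) add -eka.
The other patterns: stems ending in -g add the prefix go-; stems ending in -m insert -er- after the first vowel; stems ending in -s change the last vowel to 'a'.
So sovused → sovusedeka.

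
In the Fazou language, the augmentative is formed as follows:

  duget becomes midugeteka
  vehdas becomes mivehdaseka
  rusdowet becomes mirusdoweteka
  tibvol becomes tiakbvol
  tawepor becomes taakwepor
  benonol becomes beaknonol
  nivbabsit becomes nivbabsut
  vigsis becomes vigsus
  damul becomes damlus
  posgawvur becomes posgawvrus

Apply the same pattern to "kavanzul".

kavanzlus

"kavanzul" has last vowel 'u'. The stems whose last vowel is 'u' (damul → damlus, posgawvur → posgawvrus) delete the last vowel and add -us.
The other patterns: stems whose last vowel is 'a' or 'e' add mi- … -eka around the stem; stems whose last vowel is 'o' insert -ak- after the first vowel; stems whose last vowel is 'i' change the last vowel to 'u'.
So kavanzul → kavanzlus.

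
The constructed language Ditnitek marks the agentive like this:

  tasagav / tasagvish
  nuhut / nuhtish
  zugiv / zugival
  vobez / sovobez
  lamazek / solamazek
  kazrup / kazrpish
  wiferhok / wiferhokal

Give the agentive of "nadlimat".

nadlimtish

wiferhok and lamazek both end in -k yet inflect differently (wiferhokal, solamazek), so the final letter is not what conditions the rule; the last vowel is.
"nadlimat" has last vowel 'a'. The one such stem in the data (tasagav → tasagvish) deletes the last vowel and adds -ish (as do kazrup, nuhut), so the same rule applies.
So nadlimat → nadlimtish.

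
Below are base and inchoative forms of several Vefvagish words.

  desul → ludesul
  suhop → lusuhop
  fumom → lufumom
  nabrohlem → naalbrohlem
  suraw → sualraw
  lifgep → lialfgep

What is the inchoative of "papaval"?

paalpaval

fumom and nabrohlem both end in -m yet inflect differently (lufumom, naalbrohlem), so the final letter is not what conditions the rule; the last vowel is.
"papaval" has last vowel 'a'. The one such stem in the data (suraw → sualraw) inserts -al- after the first vowel (as do nabrohlem, lifgep), so the same rule applies.
The other pattern: stems whose last vowel is 'o' or 'u' add the prefix lu-.
So papaval → paalpaval.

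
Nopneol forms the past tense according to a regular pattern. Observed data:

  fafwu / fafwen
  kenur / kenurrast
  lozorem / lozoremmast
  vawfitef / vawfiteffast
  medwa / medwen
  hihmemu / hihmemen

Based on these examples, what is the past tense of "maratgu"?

"maratgu" ends in a vowel. The stems ending in a vowel (fafwu → fafwen, medwa → medwen, hihmemu → hihmemen) drop the final letter and add -en.
So maratgu → maratgen.

maratgen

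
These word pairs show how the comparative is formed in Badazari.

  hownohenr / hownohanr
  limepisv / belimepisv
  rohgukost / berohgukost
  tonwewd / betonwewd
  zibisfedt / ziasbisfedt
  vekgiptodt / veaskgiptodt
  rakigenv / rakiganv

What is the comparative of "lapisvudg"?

laaspisvudg

"lapisvudg" has second-to-last letter 'd'. The stems whose second-to-last letter is 'd' (vekgiptodt → veaskgiptodt, zibisfedt → ziasbisfedt) insert -as- after the first vowel.
The other patterns: stems whose second-to-last letter is 'n' change the last vowel to 'a'; stems whose second-to-last letter is 's' or 'w' add the prefix be-.
So lapisvudg → laaspisvudg.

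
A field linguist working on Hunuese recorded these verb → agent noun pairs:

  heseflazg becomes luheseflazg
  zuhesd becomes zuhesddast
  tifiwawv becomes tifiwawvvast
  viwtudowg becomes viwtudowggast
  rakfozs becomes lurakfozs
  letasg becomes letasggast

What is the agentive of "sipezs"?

heseflazg and viwtudowg both end in -g yet inflect differently (luheseflazg, viwtudowggast), so the final letter is not what conditions the rule; the second-to-last letter is.
"sipezs" has second-to-last letter 'z'. The stems whose second-to-last letter is 'z' (heseflazg → luheseflazg, rakfozs → lurakfozs) add the prefix lu-.
So sipezs → lusipezs.

lusipezs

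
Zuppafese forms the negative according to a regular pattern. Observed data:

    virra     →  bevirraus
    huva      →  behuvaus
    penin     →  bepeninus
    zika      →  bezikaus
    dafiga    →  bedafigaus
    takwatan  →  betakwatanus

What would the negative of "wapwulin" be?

bewapwulinus

Every pair shown (virra → bevirraus, huva → behuvaus, penin → bepeninus, …) follows the same rule: add be- … -us around the stem.
So wapwulin → bewapwulinus.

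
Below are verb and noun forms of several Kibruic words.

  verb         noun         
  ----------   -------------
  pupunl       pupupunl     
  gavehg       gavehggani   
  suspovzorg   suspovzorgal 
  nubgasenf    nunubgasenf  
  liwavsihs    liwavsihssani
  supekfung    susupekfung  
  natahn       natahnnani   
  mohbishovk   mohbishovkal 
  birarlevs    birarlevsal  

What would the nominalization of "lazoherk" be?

lazoherkal

"lazoherk" has second-to-last letter 'r'. The one such stem in the data (suspovzorg → suspovzorgal) adds -al, so the same rule applies.
The other patterns: stems whose second-to-last letter is 'h' double the final consonant and add -ani; stems whose second-to-last letter is 'n' repeat the first consonant+vowel as a prefix.
So lazoherk → lazoherkal.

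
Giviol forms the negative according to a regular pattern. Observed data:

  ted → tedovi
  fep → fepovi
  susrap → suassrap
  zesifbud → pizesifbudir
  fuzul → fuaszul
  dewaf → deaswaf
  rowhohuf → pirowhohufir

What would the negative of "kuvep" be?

fep and susrap both end in -p yet inflect differently (fepovi, suassrap), so the final letter is not what conditions the rule; the number of vowels is.
"kuvep" has 2 vowels. The stems with 2 vowels (fuzul → fuaszul, dewaf → deaswaf, susrap → suassrap) insert -as- after the first vowel.
The other patterns: stems with 1 vowel add -ovi; stems with 3 vowels add pi- … -ir around the stem.
So kuvep → kuasvep.

kuasvep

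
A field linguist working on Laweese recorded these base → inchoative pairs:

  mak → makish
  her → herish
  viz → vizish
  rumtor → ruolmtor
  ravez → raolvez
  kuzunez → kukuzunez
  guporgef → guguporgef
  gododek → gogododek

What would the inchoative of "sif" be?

her and rumtor both end in -r yet inflect differently (herish, ruolmtor), so the final letter is not what conditions the rule; the number of vowels is.
"sif" has 1 vowel. The stems with 1 vowel (mak → makish, her → herish, viz → vizish) add -ish.
So sif → sifish.

sifish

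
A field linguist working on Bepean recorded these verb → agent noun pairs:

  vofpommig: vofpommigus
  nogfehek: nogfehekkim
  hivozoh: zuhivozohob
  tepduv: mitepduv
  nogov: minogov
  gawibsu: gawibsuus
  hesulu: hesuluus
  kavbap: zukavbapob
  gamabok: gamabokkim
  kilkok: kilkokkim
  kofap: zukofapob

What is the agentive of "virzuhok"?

"virzuhok" ends in -k. The stems ending in -k (kilkok → kilkokkim, gamabok → gamabokkim, nogfehek → nogfehekkim) double the final consonant and add -im.
The other patterns: stems ending in -h or -p add zu- … -ob around the stem; stems ending in -g or -u add -us; stems ending in -v add the prefix mi-.
So virzuhok → virzuhokkim.

virzuhokkim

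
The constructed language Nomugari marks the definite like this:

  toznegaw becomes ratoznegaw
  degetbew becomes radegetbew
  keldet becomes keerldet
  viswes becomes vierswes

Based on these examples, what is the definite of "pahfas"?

degetbew and keldet both have last vowel 'e' yet inflect differently (radegetbew, keerldet), so the last vowel is not what conditions the rule; the final letter is.
"pahfas" ends in -s. The one such stem in the data (viswes → vierswes) inserts -er- after the first vowel (as does keldet), so the same rule applies.
So pahfas → paerhfas.

paerhfas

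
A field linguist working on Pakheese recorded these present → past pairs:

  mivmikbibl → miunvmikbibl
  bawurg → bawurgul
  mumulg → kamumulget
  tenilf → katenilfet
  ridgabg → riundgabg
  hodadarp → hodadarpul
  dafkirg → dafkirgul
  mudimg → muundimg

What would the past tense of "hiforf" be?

hiforful

mumulg and dafkirg both end in -g yet inflect differently (kamumulget, dafkirgul), so the final letter is not what conditions the rule; the second-to-last letter is.
"hiforf" has second-to-last letter 'r'. The stems whose second-to-last letter is 'r' (dafkirg → dafkirgul, hodadarp → hodadarpul, bawurg → bawurgul) add -ul.
The other patterns: stems whose second-to-last letter is 'l' add ka- … -et around the stem; stems whose second-to-last letter is 'b' or 'm' insert -un- after the first vowel.
So hiforf → hiforful.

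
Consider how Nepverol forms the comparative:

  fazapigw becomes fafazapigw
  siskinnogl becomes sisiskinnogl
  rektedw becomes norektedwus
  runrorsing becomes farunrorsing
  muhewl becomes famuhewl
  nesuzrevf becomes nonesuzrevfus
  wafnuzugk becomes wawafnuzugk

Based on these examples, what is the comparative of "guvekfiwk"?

faguvekfiwk

siskinnogl and muhewl both end in -l yet inflect differently (sisiskinnogl, famuhewl), so the final letter is not what conditions the rule; the second-to-last letter is.
"guvekfiwk" has second-to-last letter 'w'. The one such stem in the data (muhewl → famuhewl) adds the prefix fa-, so the same rule applies.
So guvekfiwk → faguvekfiwk.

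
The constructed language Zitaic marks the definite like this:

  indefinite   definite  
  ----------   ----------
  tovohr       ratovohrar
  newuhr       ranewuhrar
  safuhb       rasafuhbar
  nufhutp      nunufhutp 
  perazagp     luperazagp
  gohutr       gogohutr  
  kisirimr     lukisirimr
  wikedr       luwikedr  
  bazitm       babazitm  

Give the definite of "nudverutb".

newuhr and gohutr both end in -r yet inflect differently (ranewuhrar, gogohutr), so the final letter is not what conditions the rule; the second-to-last letter is.
"nudverutb" has second-to-last letter 't'. The stems whose second-to-last letter is 't' (nufhutp → nunufhutp, bazitm → babazitm, gohutr → gogohutr) repeat the first consonant+vowel as a prefix.
So nudverutb → nunudverutb.

nunudverutb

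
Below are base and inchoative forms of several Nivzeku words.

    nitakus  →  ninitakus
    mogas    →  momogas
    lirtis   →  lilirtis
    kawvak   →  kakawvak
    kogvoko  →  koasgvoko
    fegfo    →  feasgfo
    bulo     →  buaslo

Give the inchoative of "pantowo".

paasntowo

"pantowo" ends in a vowel. The stems ending in a vowel (kogvoko → koasgvoko, fegfo → feasgfo, bulo → buaslo) insert -as- after the first vowel.
The other pattern: stems ending in a consonant repeat the first consonant+vowel as a prefix.
So pantowo → paasntowo.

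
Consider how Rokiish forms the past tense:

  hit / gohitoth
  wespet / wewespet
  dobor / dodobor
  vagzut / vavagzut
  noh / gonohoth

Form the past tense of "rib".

hit and vagzut both end in -t yet inflect differently (gohitoth, vavagzut), so the final letter is not what conditions the rule; the number of vowels is.
"rib" has 1 vowel. The stems with 1 vowel (noh → gonohoth, hit → gohitoth) add go- … -oth around the stem.
The other pattern: stems with 2 vowels repeat the first consonant+vowel as a prefix.
So rib → goriboth.

goriboth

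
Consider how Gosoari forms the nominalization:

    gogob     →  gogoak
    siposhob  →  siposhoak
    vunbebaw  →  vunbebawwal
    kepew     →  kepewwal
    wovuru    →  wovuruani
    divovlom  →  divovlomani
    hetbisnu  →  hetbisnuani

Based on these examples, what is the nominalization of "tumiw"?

tumiwwal

"tumiw" ends in -w. The stems ending in -w (vunbebaw → vunbebawwal, kepew → kepewwal) double the final consonant and add -al.
The other patterns: stems ending in -b drop the final letter and add -ak; stems ending in -m or -u add -ani.
So tumiw → tumiwwal.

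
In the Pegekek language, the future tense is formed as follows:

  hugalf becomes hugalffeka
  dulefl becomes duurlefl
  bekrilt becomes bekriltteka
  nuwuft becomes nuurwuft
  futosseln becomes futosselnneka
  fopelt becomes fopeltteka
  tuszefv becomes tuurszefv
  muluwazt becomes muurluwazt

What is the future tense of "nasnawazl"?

naursnawazl

bekrilt and nuwuft both end in -t yet inflect differently (bekriltteka, nuurwuft), so the final letter is not what conditions the rule; the second-to-last letter is.
"nasnawazl" has second-to-last letter 'z'. The one such stem in the data (muluwazt → muurluwazt) inserts -ur- after the first vowel (as do nuwuft, tuszefv), so the same rule applies.
So nasnawazl → naursnawazl.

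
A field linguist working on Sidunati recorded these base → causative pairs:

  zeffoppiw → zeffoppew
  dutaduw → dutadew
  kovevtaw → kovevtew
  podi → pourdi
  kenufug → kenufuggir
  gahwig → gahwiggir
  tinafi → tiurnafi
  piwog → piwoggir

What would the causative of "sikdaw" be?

gahwig and zeffoppiw both have last vowel 'i' yet inflect differently (gahwiggir, zeffoppew), so the last vowel is not what conditions the rule; the final letter is.
"sikdaw" ends in -w. The stems ending in -w (zeffoppiw → zeffoppew, dutaduw → dutadew, kovevtaw → kovevtew) change the last vowel to 'e'.
So sikdaw → sikdew.

sikdew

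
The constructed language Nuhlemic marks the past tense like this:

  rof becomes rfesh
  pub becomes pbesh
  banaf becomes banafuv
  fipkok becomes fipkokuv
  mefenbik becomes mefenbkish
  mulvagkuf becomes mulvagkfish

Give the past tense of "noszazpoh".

rof and banaf both end in -f yet inflect differently (rfesh, banafuv), so the final letter is not what conditions the rule; the number of vowels is.
"noszazpoh" has 3 vowels. The stems with 3 vowels (mefenbik → mefenbkish, mulvagkuf → mulvagkfish) delete the last vowel and add -ish.
So noszazpoh → noszazphish.

noszazphish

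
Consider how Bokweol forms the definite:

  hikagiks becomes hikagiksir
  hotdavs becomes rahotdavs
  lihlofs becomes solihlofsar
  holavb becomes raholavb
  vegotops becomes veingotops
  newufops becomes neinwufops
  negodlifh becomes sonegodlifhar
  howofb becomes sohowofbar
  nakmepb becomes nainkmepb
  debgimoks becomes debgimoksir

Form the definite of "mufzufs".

somufzufsar

hotdavs and vegotops both end in -s yet inflect differently (rahotdavs, veingotops), so the final letter is not what conditions the rule; the second-to-last letter is.
"mufzufs" has second-to-last letter 'f'. The stems whose second-to-last letter is 'f' (negodlifh → sonegodlifhar, lihlofs → solihlofsar, howofb → sohowofbar) add so- … -ar around the stem.
So mufzufs → somufzufsar.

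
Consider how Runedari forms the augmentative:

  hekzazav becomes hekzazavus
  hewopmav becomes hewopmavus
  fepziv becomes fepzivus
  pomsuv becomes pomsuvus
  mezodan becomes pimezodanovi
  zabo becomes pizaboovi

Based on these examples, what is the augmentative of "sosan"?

pisosanovi

"sosan" ends in -n. The one such stem in the data (mezodan → pimezodanovi) adds pi- … -ovi around the stem, so the same rule applies.
So sosan → pisosanovi.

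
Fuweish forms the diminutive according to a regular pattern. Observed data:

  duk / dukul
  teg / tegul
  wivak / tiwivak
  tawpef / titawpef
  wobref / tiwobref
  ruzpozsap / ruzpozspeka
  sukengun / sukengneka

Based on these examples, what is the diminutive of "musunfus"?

duk and wivak both end in -k yet inflect differently (dukul, tiwivak), so the final letter is not what conditions the rule; the number of vowels is.
"musunfus" has 3 vowels. The stems with 3 vowels (ruzpozsap → ruzpozspeka, sukengun → sukengneka) delete the last vowel and add -eka.
So musunfus → musunfseka.

musunfseka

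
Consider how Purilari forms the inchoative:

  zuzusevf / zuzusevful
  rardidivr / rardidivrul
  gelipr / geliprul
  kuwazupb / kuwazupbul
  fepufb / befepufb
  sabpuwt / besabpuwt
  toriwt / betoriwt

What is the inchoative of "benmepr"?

kuwazupb and fepufb both end in -b yet inflect differently (kuwazupbul, befepufb), so the final letter is not what conditions the rule; the second-to-last letter is.
"benmepr" has second-to-last letter 'p'. The stems whose second-to-last letter is 'p' (gelipr → geliprul, kuwazupb → kuwazupbul) add -ul.
The other pattern: stems whose second-to-last letter is 'f' or 'w' add the prefix be-.
So benmepr → benmeprul.

benmeprul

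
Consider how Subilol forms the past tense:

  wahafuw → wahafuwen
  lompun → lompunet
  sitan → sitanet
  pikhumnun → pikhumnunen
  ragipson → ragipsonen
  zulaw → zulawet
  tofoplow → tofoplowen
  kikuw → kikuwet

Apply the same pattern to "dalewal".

lompun and ragipson both end in -n yet inflect differently (lompunet, ragipsonen), so the final letter is not what conditions the rule; the number of vowels is.
"dalewal" has 3 vowels. The stems with 3 vowels (ragipson → ragipsonen, wahafuw → wahafuwen, tofoplow → tofoplowen) add -en.
The other pattern: stems with 2 vowels add -et.
So dalewal → dalewalen.

dalewalen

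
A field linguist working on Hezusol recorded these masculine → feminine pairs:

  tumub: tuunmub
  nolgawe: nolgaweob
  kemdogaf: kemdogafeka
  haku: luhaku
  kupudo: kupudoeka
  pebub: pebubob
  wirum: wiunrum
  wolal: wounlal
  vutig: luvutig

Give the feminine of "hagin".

luhagin

tumub and pebub both end in -b yet inflect differently (tuunmub, pebubob), so the final letter is not what conditions the rule; the first letter is.
"hagin" begins with h-. The one such stem in the data (haku → luhaku) adds the prefix lu-, so the same rule applies.
The other patterns: stems beginning with k- add -eka; stems beginning with t- or w- insert -un- after the first vowel; stems beginning with n- or p- add -ob.
So hagin → luhagin.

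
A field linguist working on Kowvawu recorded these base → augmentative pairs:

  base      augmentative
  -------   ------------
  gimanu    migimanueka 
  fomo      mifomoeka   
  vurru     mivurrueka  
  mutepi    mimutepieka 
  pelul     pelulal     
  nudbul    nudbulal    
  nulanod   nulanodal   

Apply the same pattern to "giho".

migihoeka

"giho" ends in a vowel. The stems ending in a vowel (gimanu → migimanueka, fomo → mifomoeka, vurru → mivurrueka) add mi- … -eka around the stem.
So giho → migihoeka.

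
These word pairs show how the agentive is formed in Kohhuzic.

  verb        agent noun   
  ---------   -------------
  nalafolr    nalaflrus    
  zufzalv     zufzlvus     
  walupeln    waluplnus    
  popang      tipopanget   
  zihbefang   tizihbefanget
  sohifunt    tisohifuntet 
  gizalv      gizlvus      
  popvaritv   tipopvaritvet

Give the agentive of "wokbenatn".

zufzalv and popvaritv both end in -v yet inflect differently (zufzlvus, tipopvaritvet), so the final letter is not what conditions the rule; the second-to-last letter is.
"wokbenatn" has second-to-last letter 't'. The one such stem in the data (popvaritv → tipopvaritvet) adds ti- … -et around the stem, so the same rule applies.
So wokbenatn → tiwokbenatnet.

tiwokbenatnet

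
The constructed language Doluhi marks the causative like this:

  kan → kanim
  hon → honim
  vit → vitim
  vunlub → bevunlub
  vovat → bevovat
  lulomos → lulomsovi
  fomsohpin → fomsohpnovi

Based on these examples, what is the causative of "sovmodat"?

vit and vovat both end in -t yet inflect differently (vitim, bevovat), so the final letter is not what conditions the rule; the number of vowels is.
"sovmodat" has 3 vowels. The stems with 3 vowels (lulomos → lulomsovi, fomsohpin → fomsohpnovi) delete the last vowel and add -ovi.
The other patterns: stems with 1 vowel add -im; stems with 2 vowels add the prefix be-.
So sovmodat → sovmodtovi.

sovmodtovi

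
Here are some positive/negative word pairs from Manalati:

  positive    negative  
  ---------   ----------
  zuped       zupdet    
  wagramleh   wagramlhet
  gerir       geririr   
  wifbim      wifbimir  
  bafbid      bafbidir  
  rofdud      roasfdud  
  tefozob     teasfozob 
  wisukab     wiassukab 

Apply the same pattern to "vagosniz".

zuped and bafbid both end in -d yet inflect differently (zupdet, bafbidir), so the final letter is not what conditions the rule; the last vowel is.
"vagosniz" has last vowel 'i'. The stems whose last vowel is 'i' (gerir → geririr, wifbim → wifbimir, bafbid → bafbidir) add -ir.
So vagosniz → vagosnizir.

vagosnizir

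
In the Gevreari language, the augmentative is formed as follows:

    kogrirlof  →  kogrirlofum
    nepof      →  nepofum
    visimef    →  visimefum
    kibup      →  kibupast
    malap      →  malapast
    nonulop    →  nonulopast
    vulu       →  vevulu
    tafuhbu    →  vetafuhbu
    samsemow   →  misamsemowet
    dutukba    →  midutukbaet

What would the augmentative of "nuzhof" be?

nuzhofum

kogrirlof and nonulop both have last vowel 'o' yet inflect differently (kogrirlofum, nonulopast), so the last vowel is not what conditions the rule; the final letter is.
"nuzhof" ends in -f. The stems ending in -f (kogrirlof → kogrirlofum, nepof → nepofum, visimef → visimefum) add -um.
So nuzhof → nuzhofum.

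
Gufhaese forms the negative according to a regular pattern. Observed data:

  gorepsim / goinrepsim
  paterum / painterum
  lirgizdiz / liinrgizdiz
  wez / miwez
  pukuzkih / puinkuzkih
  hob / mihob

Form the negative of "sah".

misah

lirgizdiz and wez both end in -z yet inflect differently (liinrgizdiz, miwez), so the final letter is not what conditions the rule; the number of vowels is.
"sah" has 1 vowel. The stems with 1 vowel (wez → miwez, hob → mihob) add the prefix mi-.
The other pattern: stems with 3 vowels insert -in- after the first vowel.
So sah → misah.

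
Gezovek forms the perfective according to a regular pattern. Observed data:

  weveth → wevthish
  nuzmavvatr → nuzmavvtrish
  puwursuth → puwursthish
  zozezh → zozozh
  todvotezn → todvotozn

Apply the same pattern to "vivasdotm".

vivasdtmish

"vivasdotm" has second-to-last letter 't'. The stems whose second-to-last letter is 't' (weveth → wevthish, nuzmavvatr → nuzmavvtrish, puwursuth → puwursthish) delete the last vowel and add -ish.
So vivasdotm → vivasdtmish.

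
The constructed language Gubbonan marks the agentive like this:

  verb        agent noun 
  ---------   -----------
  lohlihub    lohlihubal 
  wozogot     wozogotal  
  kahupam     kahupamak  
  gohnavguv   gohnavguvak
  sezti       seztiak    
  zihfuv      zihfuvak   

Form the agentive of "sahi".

"sahi" ends in -i. The one such stem in the data (sezti → seztiak) adds -ak, so the same rule applies.
So sahi → sahiak.

sahiak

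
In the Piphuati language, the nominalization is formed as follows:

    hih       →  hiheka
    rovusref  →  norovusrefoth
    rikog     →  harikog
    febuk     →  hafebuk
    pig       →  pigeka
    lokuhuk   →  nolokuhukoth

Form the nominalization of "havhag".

pig and rikog both end in -g yet inflect differently (pigeka, harikog), so the final letter is not what conditions the rule; the number of vowels is.
"havhag" has 2 vowels. The stems with 2 vowels (rikog → harikog, febuk → hafebuk) add the prefix ha-.
So havhag → hahavhag.

hahavhag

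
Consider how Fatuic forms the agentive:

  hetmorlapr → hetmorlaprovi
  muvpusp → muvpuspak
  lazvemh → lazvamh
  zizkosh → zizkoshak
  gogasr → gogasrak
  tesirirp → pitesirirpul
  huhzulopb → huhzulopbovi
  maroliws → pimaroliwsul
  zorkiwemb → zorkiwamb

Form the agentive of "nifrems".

"nifrems" has second-to-last letter 'm'. The stems whose second-to-last letter is 'm' (zorkiwemb → zorkiwamb, lazvemh → lazvamh) change the last vowel to 'a'.
The other patterns: stems whose second-to-last letter is 's' add -ak; stems whose second-to-last letter is 'p' add -ovi; stems whose second-to-last letter is 'r' or 'w' add pi- … -ul around the stem.
So nifrems → niframs.

niframs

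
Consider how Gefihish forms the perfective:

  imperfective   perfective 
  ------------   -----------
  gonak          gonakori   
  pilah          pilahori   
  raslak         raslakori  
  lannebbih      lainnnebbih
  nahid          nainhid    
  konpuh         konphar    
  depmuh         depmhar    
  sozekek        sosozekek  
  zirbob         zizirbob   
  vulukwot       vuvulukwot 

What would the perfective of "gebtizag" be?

gebtizagori

pilah and lannebbih both end in -h yet inflect differently (pilahori, lainnnebbih), so the final letter is not what conditions the rule; the last vowel is.
"gebtizag" has last vowel 'a'. The stems whose last vowel is 'a' (gonak → gonakori, pilah → pilahori, raslak → raslakori) add -ori.
So gebtizag → gebtizagori.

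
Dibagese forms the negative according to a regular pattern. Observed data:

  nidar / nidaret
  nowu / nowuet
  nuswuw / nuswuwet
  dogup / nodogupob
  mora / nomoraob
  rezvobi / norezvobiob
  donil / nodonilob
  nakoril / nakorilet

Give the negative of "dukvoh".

nodukvohob

"dukvoh" begins with d-. The stems beginning with d- (dogup → nodogupob, donil → nodonilob) add no- … -ob around the stem.
So dukvoh → nodukvohob.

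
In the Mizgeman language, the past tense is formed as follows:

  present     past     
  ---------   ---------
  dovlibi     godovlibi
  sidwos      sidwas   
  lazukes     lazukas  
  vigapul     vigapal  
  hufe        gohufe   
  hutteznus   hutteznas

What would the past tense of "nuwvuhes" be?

nuwvuhas

lazukes and hufe both have last vowel 'e' yet inflect differently (lazukas, gohufe), so the last vowel is not what conditions the rule; whether the stem ends in a vowel or a consonant is.
"nuwvuhes" ends in a consonant. The stems ending in a consonant (vigapul → vigapal, sidwos → sidwas, lazukes → lazukas) change the last vowel to 'a'.
The other pattern: stems ending in a vowel add the prefix go-.
So nuwvuhes → nuwvuhas.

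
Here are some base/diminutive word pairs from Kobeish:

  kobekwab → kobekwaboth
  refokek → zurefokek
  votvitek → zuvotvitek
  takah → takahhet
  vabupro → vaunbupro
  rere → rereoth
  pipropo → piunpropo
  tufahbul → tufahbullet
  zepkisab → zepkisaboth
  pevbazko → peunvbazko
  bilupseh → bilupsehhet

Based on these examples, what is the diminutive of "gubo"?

kobekwab and takah both have last vowel 'a' yet inflect differently (kobekwaboth, takahhet), so the last vowel is not what conditions the rule; the final letter is.
"gubo" ends in -o. The stems ending in -o (pipropo → piunpropo, vabupro → vaunbupro, pevbazko → peunvbazko) insert -un- after the first vowel.
The other patterns: stems ending in -b or -e add -oth; stems ending in -h or -l double the final consonant and add -et; stems ending in -k add the prefix zu-.
So gubo → guunbo.

guunbo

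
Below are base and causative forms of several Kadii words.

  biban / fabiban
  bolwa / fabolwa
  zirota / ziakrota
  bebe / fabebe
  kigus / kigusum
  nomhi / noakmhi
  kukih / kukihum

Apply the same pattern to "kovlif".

kovlifum

bolwa and zirota both end in -a yet inflect differently (fabolwa, ziakrota), so the final letter is not what conditions the rule; the first letter is.
"kovlif" begins with k-. The stems beginning with k- (kukih → kukihum, kigus → kigusum) add -um.
The other patterns: stems beginning with b- add the prefix fa-; stems beginning with n- or z- insert -ak- after the first vowel.
So kovlif → kovlifum.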